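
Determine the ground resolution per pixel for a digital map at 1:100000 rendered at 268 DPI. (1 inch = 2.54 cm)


pixel_cm = 2.54 / 268 ≈ 0.009478 cm
ground = pixel_cm * 100000 / 100 = 2.54 * 100000 / (268 * 100) = 254000 / 26800 ≈ 9.48 m

9.48 m


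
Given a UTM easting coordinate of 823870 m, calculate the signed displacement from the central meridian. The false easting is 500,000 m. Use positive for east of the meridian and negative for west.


displacement = 823870 - 500000 = 323870 m

323870 m


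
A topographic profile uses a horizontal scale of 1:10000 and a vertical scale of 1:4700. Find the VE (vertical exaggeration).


VE = horizontal_scale / vertical_scale = 10000 / 4700 ≈ 2.1

2.1x


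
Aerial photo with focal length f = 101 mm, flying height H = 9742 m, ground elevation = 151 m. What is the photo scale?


scale = f / (H - h) = 101 mm / 9591 m = 101 / 9591000 = 1:94960

1:94960


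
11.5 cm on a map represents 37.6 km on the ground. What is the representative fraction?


ground = 37.6 km = 3760000 cm; RF denominator = ground / map = 3760000 / 11.5 ≈ 326957; RF = 1:326957

1:326957


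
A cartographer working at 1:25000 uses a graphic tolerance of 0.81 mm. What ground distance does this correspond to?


ground = 0.81 mm * 25000 / 1000 = 20.25 m

20.25 m


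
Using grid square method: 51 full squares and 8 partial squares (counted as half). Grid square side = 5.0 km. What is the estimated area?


effective squares = 51 + 8 * 0.5 = 55.0
area = 55.0 * 25.0 = 1375.0 km^2

1375.0 km^2


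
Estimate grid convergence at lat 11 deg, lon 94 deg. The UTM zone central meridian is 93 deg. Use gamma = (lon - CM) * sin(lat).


gamma = (94 - 93) * sin(11) = 1 * 0.190809 = 0.191 degrees

0.191 degrees


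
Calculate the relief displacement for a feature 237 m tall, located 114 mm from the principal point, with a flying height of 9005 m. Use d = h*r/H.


d = h * r / H = 237 * 114 / 9005 = 3.0 mm

3.0 mm


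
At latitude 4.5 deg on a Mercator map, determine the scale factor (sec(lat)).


SF = 1 / cos(4.5) = 1 / 0.996917 = 1.003

1.003


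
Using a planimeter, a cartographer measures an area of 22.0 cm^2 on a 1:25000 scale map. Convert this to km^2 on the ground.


ground_area = 22.0 * (25000/100)^2 = 1375000.0 m^2 = 1.375 km^2

1.375 km^2


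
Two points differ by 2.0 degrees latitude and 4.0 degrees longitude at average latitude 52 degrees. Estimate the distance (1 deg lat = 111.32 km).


dlat_km = 2.0 * 111.32 = 222.64
dlon_km = 4.0 * 111.32 * cos(52) ≈ 274.142
dist = sqrt(222.64^2 + 274.142^2) ≈ 353.2 km

353.2 km


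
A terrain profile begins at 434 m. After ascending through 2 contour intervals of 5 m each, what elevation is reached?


elevation = 434 + 2 * 5 = 444 m

444 m


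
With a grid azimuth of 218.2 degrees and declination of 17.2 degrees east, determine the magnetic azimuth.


magnetic azimuth = grid azimuth - declination (east +ve)
mag_az = 218.2 - 17.2 = 201.0 degrees

201.0 degrees


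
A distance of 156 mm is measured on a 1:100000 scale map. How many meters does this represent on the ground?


ground = 156 mm * 100000 / 1000 = 15600.0 m

15600.0 m


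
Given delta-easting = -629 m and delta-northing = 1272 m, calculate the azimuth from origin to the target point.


az = atan2(-629, 1272) = -26.3 deg
adjusted to 0-360: 333.7 degrees

333.7 degrees


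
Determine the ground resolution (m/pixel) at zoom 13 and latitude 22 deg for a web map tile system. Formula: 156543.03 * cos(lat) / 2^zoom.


res = 156543.03 * cos(22) / 2^13 = 156543.03 * 0.92718385 / 8192 = 17.72 m/pixel

17.72 m/pixel


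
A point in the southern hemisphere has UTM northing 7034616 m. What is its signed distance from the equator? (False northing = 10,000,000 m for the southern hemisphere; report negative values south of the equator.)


For southern: actual = 7034616 - 10000000 = -2965384 m

-2965384 m


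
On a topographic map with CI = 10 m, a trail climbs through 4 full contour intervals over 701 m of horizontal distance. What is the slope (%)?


elevation change = 4 * 10 = 40 m
slope = 40 / 701 * 100 = 5.7%

5.7%


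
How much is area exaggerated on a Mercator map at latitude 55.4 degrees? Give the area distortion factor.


area_distortion = 1/cos^2(55.4) = 3.101

3.101


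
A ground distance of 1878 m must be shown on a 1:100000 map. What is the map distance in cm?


map_cm = 1878 * 100 / 100000 = 1.878 cm ≈ 1.88 cm

1.88 cm


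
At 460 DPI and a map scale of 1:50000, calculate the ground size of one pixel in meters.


pixel_cm = 2.54 / 460 ≈ 0.005522 cm
ground = pixel_cm * 50000 / 100 = 2.54 * 50000 / (460 * 100) = 127000 / 46000 ≈ 2.76 m

2.76 m


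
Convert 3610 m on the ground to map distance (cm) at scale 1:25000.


map_cm = 3610 * 100 / 25000 = 14.44 cm

14.44 cm


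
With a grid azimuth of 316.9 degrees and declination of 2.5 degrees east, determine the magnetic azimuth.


magnetic azimuth = grid azimuth - declination (east +ve)
mag_az = 316.9 - 2.5 = 314.4 degrees

314.4 degrees


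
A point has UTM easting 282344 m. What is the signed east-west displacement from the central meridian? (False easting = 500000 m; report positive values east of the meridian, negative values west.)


displacement = 282344 - 500000 = -217656 m

-217656 m


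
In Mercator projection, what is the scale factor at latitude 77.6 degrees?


SF = 1 / cos(77.6) = 1 / 0.214735 = 4.657

4.657


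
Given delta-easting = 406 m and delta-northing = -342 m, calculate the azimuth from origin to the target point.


az = atan2(406, -342) = 130.1 deg
adjusted to 0-360: 130.1 degrees

130.1 degrees


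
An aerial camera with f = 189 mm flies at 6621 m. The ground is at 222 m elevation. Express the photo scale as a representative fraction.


scale = f / (H - h) = 189 mm / 6399 m = 189 / 6399000 = 1:33857

1:33857


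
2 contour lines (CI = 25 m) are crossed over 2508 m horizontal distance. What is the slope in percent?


elevation change = 2 * 25 = 50 m
slope = 50 / 2508 * 100 = 2.0%

2.0%


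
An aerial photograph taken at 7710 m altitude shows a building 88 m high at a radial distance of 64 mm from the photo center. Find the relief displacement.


d = h * r / H = 88 * 64 / 7710 = 0.73 mm

0.73 mm


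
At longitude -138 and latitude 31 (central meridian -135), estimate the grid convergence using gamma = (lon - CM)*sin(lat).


gamma = (-138 - -135) * sin(31) = -3 * 0.515038 = -1.545 degrees

-1.545 degrees


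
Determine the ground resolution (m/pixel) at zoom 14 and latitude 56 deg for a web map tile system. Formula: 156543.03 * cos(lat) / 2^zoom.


res = 156543.03 * cos(56) / 2^14 = 156543.03 * 0.5591929 / 16384 = 5.34 m/pixel

5.34 m/pixel


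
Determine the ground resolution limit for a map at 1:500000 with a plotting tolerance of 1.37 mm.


ground = 1.37 mm * 500000 / 1000 = 685.0 m

685.0 m


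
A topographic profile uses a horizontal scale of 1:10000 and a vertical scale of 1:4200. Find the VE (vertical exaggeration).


VE = horizontal_scale / vertical_scale = 10000 / 4200 ≈ 2.4

2.4x


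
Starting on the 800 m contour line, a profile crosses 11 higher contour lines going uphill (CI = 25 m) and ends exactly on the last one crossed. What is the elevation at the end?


elevation = 800 + 11 * 25 = 1075 m

1075 m


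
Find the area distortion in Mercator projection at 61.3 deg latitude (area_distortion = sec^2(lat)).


area_distortion = 1/cos^2(61.3) = 4.336

4.336


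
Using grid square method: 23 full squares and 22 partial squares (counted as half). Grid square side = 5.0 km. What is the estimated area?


effective squares = 23 + 22 * 0.5 = 34.0
area = 34.0 * 25.0 = 850.0 km^2

850.0 km^2


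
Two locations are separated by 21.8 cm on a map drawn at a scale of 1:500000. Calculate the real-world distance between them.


ground = 21.8 cm * 500000 / 100 = 109000.0 m = 109.0 km

109.0 km


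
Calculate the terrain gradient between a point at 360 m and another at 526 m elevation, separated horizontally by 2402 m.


gradient = (526 - 360) / 2402 = 166 / 2402 = 0.0691

0.0691


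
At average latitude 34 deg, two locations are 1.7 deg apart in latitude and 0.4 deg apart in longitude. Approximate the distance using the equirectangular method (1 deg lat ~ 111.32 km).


dlat_km = 1.7 * 111.32 = 189.244
dlon_km = 0.4 * 111.32 * cos(34) ≈ 36.915
dist = sqrt(189.244^2 + 36.915^2) ≈ 192.8 km

192.8 km


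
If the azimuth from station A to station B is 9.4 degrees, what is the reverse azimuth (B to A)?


back azimuth = (9.4 + 180) mod 360 = 189.4 degrees

189.4 degrees


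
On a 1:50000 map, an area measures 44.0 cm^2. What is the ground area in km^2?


ground_area = 44.0 * (50000/100)^2 = 11000000.0 m^2 = 11.0 km^2

11.0 km^2


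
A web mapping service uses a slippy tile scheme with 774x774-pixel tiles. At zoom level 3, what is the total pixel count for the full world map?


tiles per axis = 2^3 = 8
total tiles = 8^2 = 64
pixels per axis = 8 * 774 = 6192
total pixels = 6192^2 = 38340864

38340864 pixels


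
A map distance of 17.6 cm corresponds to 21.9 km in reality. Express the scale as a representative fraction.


ground = 21.9 km = 2190000 cm; RF denominator = ground / map = 2190000 / 17.6 ≈ 124432; RF = 1:124432

1:124432


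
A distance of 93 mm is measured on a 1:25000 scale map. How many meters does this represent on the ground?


ground = 93 mm * 25000 / 1000 = 2325.0 m

2325.0 m


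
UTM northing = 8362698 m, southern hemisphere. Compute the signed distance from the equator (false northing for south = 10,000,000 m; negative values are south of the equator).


For southern: actual = 8362698 - 10000000 = -1637302 m

-1637302 m


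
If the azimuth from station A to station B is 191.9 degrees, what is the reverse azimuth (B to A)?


back azimuth = (191.9 + 180) mod 360 = 11.9 degrees

11.9 degrees


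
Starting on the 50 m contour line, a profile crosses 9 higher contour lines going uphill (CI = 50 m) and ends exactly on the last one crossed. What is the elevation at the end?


elevation = 50 + 9 * 50 = 500 m

500 m


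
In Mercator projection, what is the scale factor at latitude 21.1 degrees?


SF = 1 / cos(21.1) = 1 / 0.932954 = 1.072

1.072


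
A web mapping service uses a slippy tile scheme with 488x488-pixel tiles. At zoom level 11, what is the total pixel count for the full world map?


tiles per axis = 2^11 = 2048
total tiles = 2048^2 = 4194304
pixels per axis = 2048 * 488 = 999424
total pixels = 999424^2 = 998848331776

998848331776 pixels


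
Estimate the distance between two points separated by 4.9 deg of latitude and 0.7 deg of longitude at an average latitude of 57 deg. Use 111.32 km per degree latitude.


dlat_km = 4.9 * 111.32 = 545.468
dlon_km = 0.7 * 111.32 * cos(57) ≈ 42.44
dist = sqrt(545.468^2 + 42.44^2) ≈ 547.1 km

547.1 km


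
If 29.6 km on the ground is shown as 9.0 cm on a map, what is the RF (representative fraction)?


ground = 29.6 km = 2960000 cm; RF denominator = ground / map = 2960000 / 9.0 ≈ 328889; RF = 1:328889

1:328889


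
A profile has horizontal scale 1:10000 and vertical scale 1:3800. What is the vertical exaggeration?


VE = horizontal_scale / vertical_scale = 10000 / 3800 ≈ 2.6

2.6x


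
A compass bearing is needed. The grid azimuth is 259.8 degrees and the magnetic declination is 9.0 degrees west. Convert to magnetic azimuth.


magnetic azimuth = grid azimuth - declination (east +ve)
mag_az = 259.8 - -9.0 = 268.8 degrees

268.8 degrees


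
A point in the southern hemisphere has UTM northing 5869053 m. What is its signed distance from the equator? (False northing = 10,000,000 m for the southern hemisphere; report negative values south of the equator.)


For southern: actual = 5869053 - 10000000 = -4130947 m

-4130947 m


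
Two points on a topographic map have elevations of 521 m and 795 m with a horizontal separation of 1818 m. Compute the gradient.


gradient = (795 - 521) / 1818 = 274 / 1818 = 0.1507

0.1507


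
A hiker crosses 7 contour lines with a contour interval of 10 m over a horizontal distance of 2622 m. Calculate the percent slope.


elevation change = 7 * 10 = 70 m
slope = 70 / 2622 * 100 = 2.7%

2.7%


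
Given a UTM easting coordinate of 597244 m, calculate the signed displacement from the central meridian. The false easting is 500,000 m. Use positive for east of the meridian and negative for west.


displacement = 597244 - 500000 = 97244 m

97244 m


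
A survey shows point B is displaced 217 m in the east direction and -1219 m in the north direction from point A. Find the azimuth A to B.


az = atan2(217, -1219) = 169.9 deg
adjusted to 0-360: 169.9 degrees

169.9 degrees


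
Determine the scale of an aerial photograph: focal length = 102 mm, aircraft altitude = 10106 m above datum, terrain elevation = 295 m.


scale = f / (H - h) = 102 mm / 9811 m = 102 / 9811000 = 1:96186

1:96186


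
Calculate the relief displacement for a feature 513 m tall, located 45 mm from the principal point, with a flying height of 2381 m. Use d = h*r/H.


d = h * r / H = 513 * 45 / 2381 = 9.7 mm

9.7 mm


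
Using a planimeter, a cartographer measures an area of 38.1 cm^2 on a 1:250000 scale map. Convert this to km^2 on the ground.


ground_area = 38.1 * (250000/100)^2 = 238125000.0 m^2 = 238.125 km^2

238.125 km^2


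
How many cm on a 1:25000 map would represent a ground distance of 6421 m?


map_cm = 6421 * 100 / 25000 = 25.684 cm ≈ 25.68 cm

25.68 cm


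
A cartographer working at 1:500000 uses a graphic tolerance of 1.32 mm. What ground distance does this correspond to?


ground = 1.32 mm * 500000 / 1000 = 660.0 m

660.0 m


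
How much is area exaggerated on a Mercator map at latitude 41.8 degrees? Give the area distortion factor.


area_distortion = 1/cos^2(41.8) = 1.799

1.799


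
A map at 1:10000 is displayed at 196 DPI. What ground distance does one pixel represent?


pixel_cm = 2.54 / 196 ≈ 0.012959 cm
ground = pixel_cm * 10000 / 100 = 2.54 * 10000 / (196 * 100) = 25400 / 19600 ≈ 1.3 m

1.3 m


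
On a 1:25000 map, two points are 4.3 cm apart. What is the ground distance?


ground = 4.3 cm * 25000 / 100 = 1075.0 m = 1.075 km

1.075 km


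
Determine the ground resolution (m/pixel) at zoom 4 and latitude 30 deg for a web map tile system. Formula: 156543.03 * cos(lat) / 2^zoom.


res = 156543.03 * cos(30) / 2^4 = 156543.03 * 0.8660254 / 16 = 8473.14 m/pixel

8473.14 m/pixel


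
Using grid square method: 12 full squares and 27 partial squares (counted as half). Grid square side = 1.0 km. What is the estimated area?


effective squares = 12 + 27 * 0.5 = 25.5
area = 25.5 * 1.0 = 25.5 km^2

25.5 km^2


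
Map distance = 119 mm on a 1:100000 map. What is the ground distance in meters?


ground = 119 mm * 100000 / 1000 = 11900.0 m

11900.0 m


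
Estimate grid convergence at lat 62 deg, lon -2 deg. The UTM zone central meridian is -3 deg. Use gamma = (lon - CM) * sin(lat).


gamma = (-2 - -3) * sin(62) = 1 * 0.882948 = 0.883 degrees

0.883 degrees


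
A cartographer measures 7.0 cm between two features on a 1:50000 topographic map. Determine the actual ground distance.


ground = 7.0 cm * 50000 / 100 = 3500.0 m = 3.5 km

3.5 km


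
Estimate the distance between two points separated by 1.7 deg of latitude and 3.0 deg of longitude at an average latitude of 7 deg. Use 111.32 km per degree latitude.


dlat_km = 1.7 * 111.32 = 189.244
dlon_km = 3.0 * 111.32 * cos(7) ≈ 331.471
dist = sqrt(189.244^2 + 331.471^2) ≈ 381.7 km

381.7 km


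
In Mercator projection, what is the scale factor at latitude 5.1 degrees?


SF = 1 / cos(5.1) = 1 / 0.996041 = 1.004

1.004


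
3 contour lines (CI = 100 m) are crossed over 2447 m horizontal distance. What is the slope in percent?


elevation change = 3 * 100 = 300 m
slope = 300 / 2447 * 100 = 12.3%

12.3%


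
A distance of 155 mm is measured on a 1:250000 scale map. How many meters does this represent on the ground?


ground = 155 mm * 250000 / 1000 = 38750.0 m

38750.0 m


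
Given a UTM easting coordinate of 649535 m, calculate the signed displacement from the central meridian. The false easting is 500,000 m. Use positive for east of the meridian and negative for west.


displacement = 649535 - 500000 = 149535 m

149535 m


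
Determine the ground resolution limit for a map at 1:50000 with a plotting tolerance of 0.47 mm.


ground = 0.47 mm * 50000 / 1000 = 23.5 m

23.5 m


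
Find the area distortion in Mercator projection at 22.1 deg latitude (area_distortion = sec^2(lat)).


area_distortion = 1/cos^2(22.1) = 1.165

1.165


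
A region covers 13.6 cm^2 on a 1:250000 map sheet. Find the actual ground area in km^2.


ground_area = 13.6 * (250000/100)^2 = 85000000.0 m^2 = 85.0 km^2

85.0 km^2


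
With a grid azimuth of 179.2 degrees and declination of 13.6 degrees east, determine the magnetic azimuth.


magnetic azimuth = grid azimuth - declination (east +ve)
mag_az = 179.2 - 13.6 = 165.6 degrees

165.6 degrees


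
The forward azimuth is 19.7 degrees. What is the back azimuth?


back azimuth = (19.7 + 180) mod 360 = 199.7 degrees

199.7 degrees


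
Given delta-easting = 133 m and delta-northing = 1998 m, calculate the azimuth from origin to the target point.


az = atan2(133, 1998) = 3.8 deg
adjusted to 0-360: 3.8 degrees

3.8 degrees


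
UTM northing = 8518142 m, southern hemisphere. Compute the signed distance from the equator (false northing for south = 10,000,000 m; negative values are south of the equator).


For southern: actual = 8518142 - 10000000 = -1481858 m

-1481858 m


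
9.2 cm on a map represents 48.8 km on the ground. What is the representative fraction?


ground = 48.8 km = 4880000 cm; RF denominator = ground / map = 4880000 / 9.2 ≈ 530435; RF = 1:530435

1:530435


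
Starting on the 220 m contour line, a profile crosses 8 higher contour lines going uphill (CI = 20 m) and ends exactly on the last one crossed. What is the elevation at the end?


elevation = 220 + 8 * 20 = 380 m

380 m


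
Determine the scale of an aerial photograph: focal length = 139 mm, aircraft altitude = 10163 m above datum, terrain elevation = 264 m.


scale = f / (H - h) = 139 mm / 9899 m = 139 / 9899000 = 1:71216

1:71216


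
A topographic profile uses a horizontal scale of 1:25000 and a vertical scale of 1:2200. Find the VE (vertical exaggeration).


VE = horizontal_scale / vertical_scale = 25000 / 2200 ≈ 11.4

11.4x


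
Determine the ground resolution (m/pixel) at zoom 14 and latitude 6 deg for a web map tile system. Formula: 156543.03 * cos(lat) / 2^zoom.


res = 156543.03 * cos(6) / 2^14 = 156543.03 * 0.9945219 / 16384 = 9.5 m/pixel

9.5 m/pixel


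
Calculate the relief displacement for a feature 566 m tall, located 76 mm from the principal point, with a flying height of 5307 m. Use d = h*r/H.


d = h * r / H = 566 * 76 / 5307 = 8.11 mm

8.11 mm


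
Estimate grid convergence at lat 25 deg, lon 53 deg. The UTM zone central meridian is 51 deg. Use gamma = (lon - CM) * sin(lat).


gamma = (53 - 51) * sin(25) = 2 * 0.422618 = 0.845 degrees

0.845 degrees


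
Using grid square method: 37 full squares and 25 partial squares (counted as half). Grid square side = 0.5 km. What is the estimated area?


effective squares = 37 + 25 * 0.5 = 49.5
area = 49.5 * 0.25 = 12.375 km^2

12.375 km^2


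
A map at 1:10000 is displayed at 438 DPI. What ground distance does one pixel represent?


pixel_cm = 2.54 / 438 ≈ 0.005799 cm
ground = pixel_cm * 10000 / 100 = 2.54 * 10000 / (438 * 100) = 25400 / 43800 ≈ 0.58 m

0.58 m


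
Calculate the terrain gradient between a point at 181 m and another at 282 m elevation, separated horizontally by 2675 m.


gradient = (282 - 181) / 2675 = 101 / 2675 = 0.0378

0.0378


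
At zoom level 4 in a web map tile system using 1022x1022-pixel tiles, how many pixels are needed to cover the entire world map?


tiles per axis = 2^4 = 16
total tiles = 16^2 = 256
pixels per axis = 16 * 1022 = 16352
total pixels = 16352^2 = 267387904

267387904 pixels


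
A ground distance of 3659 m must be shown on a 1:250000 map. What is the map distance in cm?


map_cm = 3659 * 100 / 250000 = 1.4636 cm ≈ 1.46 cm

1.46 cm


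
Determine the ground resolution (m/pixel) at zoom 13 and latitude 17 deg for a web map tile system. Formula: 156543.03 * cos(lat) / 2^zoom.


res = 156543.03 * cos(17) / 2^13 = 156543.03 * 0.95630476 / 8192 = 18.27 m/pixel

18.27 m/pixel


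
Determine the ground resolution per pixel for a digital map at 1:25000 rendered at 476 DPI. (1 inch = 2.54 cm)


pixel_cm = 2.54 / 476 ≈ 0.005336 cm
ground = pixel_cm * 25000 / 100 = 2.54 * 25000 / (476 * 100) = 63500 / 47600 ≈ 1.33 m

1.33 m


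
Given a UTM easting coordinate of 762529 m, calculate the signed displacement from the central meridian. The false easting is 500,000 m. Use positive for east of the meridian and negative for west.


displacement = 762529 - 500000 = 262529 m

262529 m


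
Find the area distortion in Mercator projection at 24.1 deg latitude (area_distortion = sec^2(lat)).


area_distortion = 1/cos^2(24.1) = 1.2

1.2


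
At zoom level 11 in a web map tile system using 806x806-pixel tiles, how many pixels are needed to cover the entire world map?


tiles per axis = 2^11 = 2048
total tiles = 2048^2 = 4194304
pixels per axis = 2048 * 806 = 1650688
total pixels = 1650688^2 = 2724770873344

2724770873344 pixels


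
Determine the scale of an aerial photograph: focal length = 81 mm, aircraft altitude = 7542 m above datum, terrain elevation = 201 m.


scale = f / (H - h) = 81 mm / 7341 m = 81 / 7341000 = 1:90630

1:90630


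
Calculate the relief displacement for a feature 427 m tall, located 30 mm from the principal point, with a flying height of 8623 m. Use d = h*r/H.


d = h * r / H = 427 * 30 / 8623 = 1.49 mm

1.49 mm


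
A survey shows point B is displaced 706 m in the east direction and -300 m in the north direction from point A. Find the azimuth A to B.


az = atan2(706, -300) = 113.0 deg
adjusted to 0-360: 113.0 degrees

113.0 degrees


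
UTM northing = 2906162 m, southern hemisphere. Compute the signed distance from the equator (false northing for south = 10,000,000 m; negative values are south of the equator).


For southern: actual = 2906162 - 10000000 = -7093838 m

-7093838 m


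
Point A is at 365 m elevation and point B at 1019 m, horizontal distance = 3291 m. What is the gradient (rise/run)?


gradient = (1019 - 365) / 3291 = 654 / 3291 = 0.1987

0.1987


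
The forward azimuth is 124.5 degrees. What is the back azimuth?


back azimuth = (124.5 + 180) mod 360 = 304.5 degrees

304.5 degrees


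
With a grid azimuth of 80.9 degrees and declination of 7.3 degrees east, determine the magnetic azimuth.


magnetic azimuth = grid azimuth - declination (east +ve)
mag_az = 80.9 - 7.3 = 73.6 degrees

73.6 degrees


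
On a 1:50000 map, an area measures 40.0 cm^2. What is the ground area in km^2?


ground_area = 40.0 * (50000/100)^2 = 10000000.0 m^2 = 10.0 km^2

10.0 km^2


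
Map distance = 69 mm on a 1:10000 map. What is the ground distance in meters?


ground = 69 mm * 10000 / 1000 = 690.0 m

690.0 m


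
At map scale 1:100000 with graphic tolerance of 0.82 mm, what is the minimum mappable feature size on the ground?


ground = 0.82 mm * 100000 / 1000 = 82.0 m

82.0 m


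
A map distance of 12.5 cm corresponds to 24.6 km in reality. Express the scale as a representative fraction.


ground = 24.6 km = 2460000 cm; RF denominator = ground / map = 2460000 / 12.5 = 196800; RF = 1:196800

1:196800


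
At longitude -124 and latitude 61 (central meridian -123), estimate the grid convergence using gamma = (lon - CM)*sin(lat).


gamma = (-124 - -123) * sin(61) = -1 * 0.87462 = -0.875 degrees

-0.875 degrees


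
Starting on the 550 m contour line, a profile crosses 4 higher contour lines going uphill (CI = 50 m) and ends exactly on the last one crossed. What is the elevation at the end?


elevation = 550 + 4 * 50 = 750 m

750 m


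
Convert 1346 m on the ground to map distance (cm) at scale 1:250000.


map_cm = 1346 * 100 / 250000 = 0.5384 cm ≈ 0.54 cm

0.54 cm


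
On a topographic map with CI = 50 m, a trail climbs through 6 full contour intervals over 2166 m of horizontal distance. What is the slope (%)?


elevation change = 6 * 50 = 300 m
slope = 300 / 2166 * 100 = 13.9%

13.9%


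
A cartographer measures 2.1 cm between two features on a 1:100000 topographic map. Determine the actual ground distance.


ground = 2.1 cm * 100000 / 100 = 2100.0 m = 2.1 km

2.1 km


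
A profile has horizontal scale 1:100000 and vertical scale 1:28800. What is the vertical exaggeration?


VE = horizontal_scale / vertical_scale = 100000 / 28800 ≈ 3.5

3.5x


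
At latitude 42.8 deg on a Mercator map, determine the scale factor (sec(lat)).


SF = 1 / cos(42.8) = 1 / 0.73373 = 1.363

1.363


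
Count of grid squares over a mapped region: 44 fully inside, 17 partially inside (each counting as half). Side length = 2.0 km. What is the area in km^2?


effective squares = 44 + 17 * 0.5 = 52.5
area = 52.5 * 4.0 = 210.0 km^2

210.0 km^2


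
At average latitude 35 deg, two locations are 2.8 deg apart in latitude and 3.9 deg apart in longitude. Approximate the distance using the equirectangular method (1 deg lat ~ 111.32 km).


dlat_km = 2.8 * 111.32 = 311.696
dlon_km = 3.9 * 111.32 * cos(35) ≈ 355.633
dist = sqrt(311.696^2 + 355.633^2) ≈ 472.9 km

472.9 km


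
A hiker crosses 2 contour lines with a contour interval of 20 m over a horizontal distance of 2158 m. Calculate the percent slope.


elevation change = 2 * 20 = 40 m
slope = 40 / 2158 * 100 = 1.9%

1.9%


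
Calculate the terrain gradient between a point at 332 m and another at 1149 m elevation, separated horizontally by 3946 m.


gradient = (1149 - 332) / 3946 = 817 / 3946 = 0.207

0.207


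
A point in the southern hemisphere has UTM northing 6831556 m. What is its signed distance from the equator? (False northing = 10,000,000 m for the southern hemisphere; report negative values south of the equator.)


For southern: actual = 6831556 - 10000000 = -3168444 m

-3168444 m


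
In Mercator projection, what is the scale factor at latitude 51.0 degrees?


SF = 1 / cos(51.0) = 1 / 0.62932 = 1.589

1.589


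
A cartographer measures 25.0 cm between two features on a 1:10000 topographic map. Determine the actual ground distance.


ground = 25.0 cm * 10000 / 100 = 2500.0 m = 2.5 km

2.5 km


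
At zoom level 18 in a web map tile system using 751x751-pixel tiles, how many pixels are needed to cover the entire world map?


tiles per axis = 2^18 = 262144
total tiles = 262144^2 = 68719476736
pixels per axis = 262144 * 751 = 196870144
total pixels = 196870144^2 = 38757853598580736

38757853598580736 pixels


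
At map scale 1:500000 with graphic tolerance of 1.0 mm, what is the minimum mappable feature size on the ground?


ground = 1.0 mm * 500000 / 1000 = 500.0 m

500.0 m


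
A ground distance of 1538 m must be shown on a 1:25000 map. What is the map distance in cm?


map_cm = 1538 * 100 / 25000 = 6.152 cm ≈ 6.15 cm

6.15 cm


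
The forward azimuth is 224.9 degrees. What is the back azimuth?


back azimuth = (224.9 + 180) mod 360 = 44.9 degrees

44.9 degrees


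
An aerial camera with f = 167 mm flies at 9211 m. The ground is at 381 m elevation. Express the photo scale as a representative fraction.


scale = f / (H - h) = 167 mm / 8830 m = 167 / 8830000 = 1:52874

1:52874


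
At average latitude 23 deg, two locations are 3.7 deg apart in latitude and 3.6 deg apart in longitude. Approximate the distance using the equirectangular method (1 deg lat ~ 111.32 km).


dlat_km = 3.7 * 111.32 = 411.884
dlon_km = 3.6 * 111.32 * cos(23) ≈ 368.894
dist = sqrt(411.884^2 + 368.894^2) ≈ 552.9 km

552.9 km


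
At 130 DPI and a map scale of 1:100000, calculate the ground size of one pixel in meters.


pixel_cm = 2.54 / 130 ≈ 0.019538 cm
ground = pixel_cm * 100000 / 100 = 2.54 * 100000 / (130 * 100) = 254000 / 13000 ≈ 19.54 m

19.54 m


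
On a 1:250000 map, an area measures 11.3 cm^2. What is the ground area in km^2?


ground_area = 11.3 * (250000/100)^2 = 70625000.0 m^2 = 70.625 km^2

70.625 km^2


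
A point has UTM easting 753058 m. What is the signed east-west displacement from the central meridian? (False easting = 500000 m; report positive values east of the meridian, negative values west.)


displacement = 753058 - 500000 = 253058 m

253058 m


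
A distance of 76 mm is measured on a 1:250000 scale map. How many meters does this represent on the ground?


ground = 76 mm * 250000 / 1000 = 19000.0 m

19000.0 m


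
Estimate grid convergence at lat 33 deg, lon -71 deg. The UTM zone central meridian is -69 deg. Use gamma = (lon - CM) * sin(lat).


gamma = (-71 - -69) * sin(33) = -2 * 0.544639 = -1.089 degrees

-1.089 degrees


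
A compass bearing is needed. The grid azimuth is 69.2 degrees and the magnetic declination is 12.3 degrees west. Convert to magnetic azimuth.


magnetic azimuth = grid azimuth - declination (east +ve)
mag_az = 69.2 - -12.3 = 81.5 degrees

81.5 degrees


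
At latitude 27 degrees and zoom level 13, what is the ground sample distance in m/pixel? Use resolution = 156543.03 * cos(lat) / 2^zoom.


res = 156543.03 * cos(27) / 2^13 = 156543.03 * 0.89100652 / 8192 = 17.03 m/pixel

17.03 m/pixel


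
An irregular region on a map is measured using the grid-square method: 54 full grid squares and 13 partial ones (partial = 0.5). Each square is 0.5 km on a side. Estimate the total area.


effective squares = 54 + 13 * 0.5 = 60.5
area = 60.5 * 0.25 = 15.125 km^2

15.125 km^2


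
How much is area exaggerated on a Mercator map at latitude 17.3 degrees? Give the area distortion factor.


area_distortion = 1/cos^2(17.3) = 1.097

1.097


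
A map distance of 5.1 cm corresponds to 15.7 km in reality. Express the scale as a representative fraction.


ground = 15.7 km = 1570000 cm; RF denominator = ground / map = 1570000 / 5.1 ≈ 307843; RF = 1:307843

1:307843


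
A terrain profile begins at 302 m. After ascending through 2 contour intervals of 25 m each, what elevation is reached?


elevation = 302 + 2 * 25 = 352 m

352 m


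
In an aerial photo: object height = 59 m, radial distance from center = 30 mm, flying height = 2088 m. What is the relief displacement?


d = h * r / H = 59 * 30 / 2088 = 0.85 mm

0.85 mm


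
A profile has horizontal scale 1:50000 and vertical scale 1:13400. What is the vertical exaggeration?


VE = horizontal_scale / vertical_scale = 50000 / 13400 ≈ 3.7

3.7x


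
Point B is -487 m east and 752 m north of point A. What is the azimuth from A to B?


az = atan2(-487, 752) = -32.9 deg
adjusted to 0-360: 327.1 degrees

327.1 degrees


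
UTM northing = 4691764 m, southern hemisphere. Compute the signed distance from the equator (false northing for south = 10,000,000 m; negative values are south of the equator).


For southern: actual = 4691764 - 10000000 = -5308236 m

-5308236 m


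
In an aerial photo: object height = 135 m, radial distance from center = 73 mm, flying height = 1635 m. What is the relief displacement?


d = h * r / H = 135 * 73 / 1635 = 6.03 mm

6.03 mm


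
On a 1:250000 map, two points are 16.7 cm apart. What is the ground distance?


ground = 16.7 cm * 250000 / 100 = 41750.0 m = 41.75 km

41.75 km


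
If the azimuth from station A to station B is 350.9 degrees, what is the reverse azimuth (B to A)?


back azimuth = (350.9 + 180) mod 360 = 170.9 degrees

170.9 degrees


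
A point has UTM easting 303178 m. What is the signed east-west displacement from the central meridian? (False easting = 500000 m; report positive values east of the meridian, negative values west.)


displacement = 303178 - 500000 = -196822 m

-196822 m


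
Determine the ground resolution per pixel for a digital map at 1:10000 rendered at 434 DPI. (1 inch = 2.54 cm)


pixel_cm = 2.54 / 434 ≈ 0.005853 cm
ground = pixel_cm * 10000 / 100 = 2.54 * 10000 / (434 * 100) = 25400 / 43400 ≈ 0.59 m

0.59 m


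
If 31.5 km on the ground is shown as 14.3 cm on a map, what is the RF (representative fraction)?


ground = 31.5 km = 3150000 cm; RF denominator = ground / map = 3150000 / 14.3 ≈ 220280; RF = 1:220280

1:220280


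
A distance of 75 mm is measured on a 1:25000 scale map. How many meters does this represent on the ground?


ground = 75 mm * 25000 / 1000 = 1875.0 m

1875.0 m


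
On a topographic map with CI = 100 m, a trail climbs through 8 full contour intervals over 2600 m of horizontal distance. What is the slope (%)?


elevation change = 8 * 100 = 800 m
slope = 800 / 2600 * 100 = 30.8%

30.8%


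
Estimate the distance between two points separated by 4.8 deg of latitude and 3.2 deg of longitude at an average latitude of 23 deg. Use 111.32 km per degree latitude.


dlat_km = 4.8 * 111.32 = 534.336
dlon_km = 3.2 * 111.32 * cos(23) ≈ 327.906
dist = sqrt(534.336^2 + 327.906^2) ≈ 626.9 km

626.9 km


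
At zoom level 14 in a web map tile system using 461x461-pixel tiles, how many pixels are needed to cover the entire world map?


tiles per axis = 2^14 = 16384
total tiles = 16384^2 = 268435456
pixels per axis = 16384 * 461 = 7553024
total pixels = 7553024^2 = 57048171544576

57048171544576 pixels


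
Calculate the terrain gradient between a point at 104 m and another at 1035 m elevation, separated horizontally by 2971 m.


gradient = (1035 - 104) / 2971 = 931 / 2971 = 0.3134

0.3134


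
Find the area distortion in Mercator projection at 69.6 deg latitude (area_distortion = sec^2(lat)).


area_distortion = 1/cos^2(69.6) = 8.23

8.23


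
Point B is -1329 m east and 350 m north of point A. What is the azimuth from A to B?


az = atan2(-1329, 350) = -75.2 deg
adjusted to 0-360: 284.8 degrees

284.8 degrees


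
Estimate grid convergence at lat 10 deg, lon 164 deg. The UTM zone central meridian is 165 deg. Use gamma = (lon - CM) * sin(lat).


gamma = (164 - 165) * sin(10) = -1 * 0.173648 = -0.174 degrees

-0.174 degrees


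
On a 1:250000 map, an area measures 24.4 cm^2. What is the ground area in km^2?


ground_area = 24.4 * (250000/100)^2 = 152500000.0 m^2 = 152.5 km^2

152.5 km^2


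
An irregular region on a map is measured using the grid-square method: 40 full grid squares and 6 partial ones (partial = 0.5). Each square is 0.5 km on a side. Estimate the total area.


effective squares = 40 + 6 * 0.5 = 43.0
area = 43.0 * 0.25 = 10.75 km^2

10.75 km^2


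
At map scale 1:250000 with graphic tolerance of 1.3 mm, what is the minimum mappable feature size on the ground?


ground = 1.3 mm * 250000 / 1000 = 325.0 m

325.0 m


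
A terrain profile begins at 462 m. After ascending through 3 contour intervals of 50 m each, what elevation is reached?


elevation = 462 + 3 * 50 = 612 m

612 m


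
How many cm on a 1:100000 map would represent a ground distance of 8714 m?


map_cm = 8714 * 100 / 100000 = 8.714 cm ≈ 8.71 cm

8.71 cm


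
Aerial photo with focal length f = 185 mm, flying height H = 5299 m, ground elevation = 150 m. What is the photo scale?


scale = f / (H - h) = 185 mm / 5149 m = 185 / 5149000 = 1:27832

1:27832


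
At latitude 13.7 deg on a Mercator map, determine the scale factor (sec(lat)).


SF = 1 / cos(13.7) = 1 / 0.971549 = 1.029

1.029


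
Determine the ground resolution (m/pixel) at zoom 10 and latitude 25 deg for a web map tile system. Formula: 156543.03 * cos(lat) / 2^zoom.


res = 156543.03 * cos(25) / 2^10 = 156543.03 * 0.90630779 / 1024 = 138.55 m/pixel

138.55 m/pixel


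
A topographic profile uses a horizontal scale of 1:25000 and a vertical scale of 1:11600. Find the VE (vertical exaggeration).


VE = horizontal_scale / vertical_scale = 25000 / 11600 ≈ 2.2

2.2x


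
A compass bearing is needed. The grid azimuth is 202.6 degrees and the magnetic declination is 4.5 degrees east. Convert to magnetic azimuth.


magnetic azimuth = grid azimuth - declination (east +ve)
mag_az = 202.6 - 4.5 = 198.1 degrees

198.1 degrees


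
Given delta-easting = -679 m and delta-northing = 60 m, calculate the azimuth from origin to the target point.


az = atan2(-679, 60) = -85.0 deg
adjusted to 0-360: 275.0 degrees

275.0 degrees


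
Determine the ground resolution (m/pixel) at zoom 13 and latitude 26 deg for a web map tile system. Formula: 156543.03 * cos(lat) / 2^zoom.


res = 156543.03 * cos(26) / 2^13 = 156543.03 * 0.89879405 / 8192 = 17.18 m/pixel

17.18 m/pixel


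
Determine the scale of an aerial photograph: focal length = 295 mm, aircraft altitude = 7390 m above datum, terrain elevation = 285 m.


scale = f / (H - h) = 295 mm / 7105 m = 295 / 7105000 = 1:24085

1:24085


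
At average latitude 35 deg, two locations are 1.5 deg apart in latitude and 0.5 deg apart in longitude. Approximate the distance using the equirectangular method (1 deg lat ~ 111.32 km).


dlat_km = 1.5 * 111.32 = 166.98
dlon_km = 0.5 * 111.32 * cos(35) ≈ 45.594
dist = sqrt(166.98^2 + 45.594^2) ≈ 173.1 km

173.1 km


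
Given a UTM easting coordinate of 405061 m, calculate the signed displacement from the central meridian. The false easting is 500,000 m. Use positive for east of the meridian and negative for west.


displacement = 405061 - 500000 = -94939 m

-94939 m


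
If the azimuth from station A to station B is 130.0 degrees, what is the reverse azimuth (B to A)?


back azimuth = (130.0 + 180) mod 360 = 310.0 degrees

310.0 degrees


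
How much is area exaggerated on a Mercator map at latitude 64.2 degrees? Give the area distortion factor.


area_distortion = 1/cos^2(64.2) = 5.279

5.279


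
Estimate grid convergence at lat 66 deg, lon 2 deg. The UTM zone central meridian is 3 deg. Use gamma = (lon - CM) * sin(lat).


gamma = (2 - 3) * sin(66) = -1 * 0.913545 = -0.914 degrees

-0.914 degrees


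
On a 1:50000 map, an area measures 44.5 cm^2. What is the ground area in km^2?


ground_area = 44.5 * (50000/100)^2 = 11125000.0 m^2 = 11.125 km^2

11.125 km^2


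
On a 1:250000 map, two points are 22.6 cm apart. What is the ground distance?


ground = 22.6 cm * 250000 / 100 = 56500.0 m = 56.5 km

56.5 km


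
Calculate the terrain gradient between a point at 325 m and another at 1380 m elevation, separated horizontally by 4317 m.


gradient = (1380 - 325) / 4317 = 1055 / 4317 = 0.2444

0.2444


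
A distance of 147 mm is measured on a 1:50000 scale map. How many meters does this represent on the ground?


ground = 147 mm * 50000 / 1000 = 7350.0 m

7350.0 m


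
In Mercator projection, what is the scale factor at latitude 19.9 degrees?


SF = 1 / cos(19.9) = 1 / 0.940288 = 1.064

1.064


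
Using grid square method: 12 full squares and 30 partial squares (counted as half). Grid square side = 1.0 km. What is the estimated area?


effective squares = 12 + 30 * 0.5 = 27.0
area = 27.0 * 1.0 = 27.0 km^2

27.0 km^2


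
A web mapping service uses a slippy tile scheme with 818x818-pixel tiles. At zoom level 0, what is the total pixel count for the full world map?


tiles per axis = 2^0 = 1
total tiles = 1^2 = 1
pixels per axis = 1 * 818 = 818
total pixels = 818^2 = 669124

669124 pixels
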